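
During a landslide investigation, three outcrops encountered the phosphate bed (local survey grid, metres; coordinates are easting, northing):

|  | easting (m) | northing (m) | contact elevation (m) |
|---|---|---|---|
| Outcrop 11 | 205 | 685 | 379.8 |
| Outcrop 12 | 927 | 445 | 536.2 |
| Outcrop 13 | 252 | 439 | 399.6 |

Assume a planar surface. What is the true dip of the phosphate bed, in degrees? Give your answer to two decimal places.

Let the plane be z = a·easting + b·northing + c.
Outcrop 12−Outcrop 11: 722a − 240b = 156.4;  Outcrop 13−Outcrop 11: 47a − 246b = 19.8.
Solving gives a = 0.20274, b = −0.04175.
Gradient magnitude |∇z| = √(a² + b²) = √(0.04110 + 0.00174) = 0.20700.
True dip = arctan(0.20700) = 11.69°, dipping toward WNW (azimuth ≈ 282°).

11.69°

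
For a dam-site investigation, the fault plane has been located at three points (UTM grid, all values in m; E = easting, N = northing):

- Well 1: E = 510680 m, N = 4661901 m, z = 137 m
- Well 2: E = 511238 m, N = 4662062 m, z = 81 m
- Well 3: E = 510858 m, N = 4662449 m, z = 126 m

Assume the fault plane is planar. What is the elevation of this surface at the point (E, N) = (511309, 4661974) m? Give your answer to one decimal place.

72.4 m

Two edge vectors: Well 1→Well 2 = (558, 161, -56), Well 1→Well 3 = (178, 548, -11).
Normal n = (Well 1→Well 2) × (Well 1→Well 3) = (28917, -3830, 277126).
So ∂z/∂E = −n_x/n_z = −0.104346038 and ∂z/∂N = −n_y/n_z = 0.013820428.
Intercept c from Well 1: 137 + 53287.43 − 64429.47 = −11005.03.
At (511309, 4661974): z = −53353.1 + 64430.5 − 11005.03 = 72.4 m.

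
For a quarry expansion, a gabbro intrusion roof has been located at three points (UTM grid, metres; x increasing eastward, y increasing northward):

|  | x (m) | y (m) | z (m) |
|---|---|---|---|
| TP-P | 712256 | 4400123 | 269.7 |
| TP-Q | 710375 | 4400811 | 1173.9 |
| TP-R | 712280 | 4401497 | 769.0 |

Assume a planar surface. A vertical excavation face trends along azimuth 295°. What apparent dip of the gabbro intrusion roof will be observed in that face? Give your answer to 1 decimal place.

25.1°

Let the plane be z = a·x + b·y + c.
TP-Q−TP-P: −1881a + 688b = 904.2;  TP-R−TP-P: 24a + 1374b = 499.3.
Solving gives a = −0.34558, b = 0.36943.
Unit vector along 295° is (sin 295°, cos 295°) = (-0.9063, 0.4226).
Slope in that direction = a·(-0.9063) + b·(0.4226) = 0.46933.
Apparent dip = arctan|0.46933| = 25.1° (true dip is 26.8°, so apparent ≤ true as expected).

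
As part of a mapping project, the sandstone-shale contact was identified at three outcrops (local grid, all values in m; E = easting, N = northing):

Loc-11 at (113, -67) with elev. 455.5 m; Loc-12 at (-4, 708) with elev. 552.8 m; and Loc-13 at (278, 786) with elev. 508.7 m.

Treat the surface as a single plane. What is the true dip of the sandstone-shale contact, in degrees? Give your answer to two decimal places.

Let the plane be z = a·E + b·N + c.
Loc-12−Loc-11: −117a + 775b = 97.3;  Loc-13−Loc-11: 165a + 853b = 53.2.
Solving gives a = −0.18345, b = 0.09785.
Gradient magnitude |∇z| = √(a² + b²) = √(0.03365 + 0.00958) = 0.20792.
True dip = arctan(0.20792) = 11.75°, dipping toward ESE (azimuth ≈ 118°).

11.75°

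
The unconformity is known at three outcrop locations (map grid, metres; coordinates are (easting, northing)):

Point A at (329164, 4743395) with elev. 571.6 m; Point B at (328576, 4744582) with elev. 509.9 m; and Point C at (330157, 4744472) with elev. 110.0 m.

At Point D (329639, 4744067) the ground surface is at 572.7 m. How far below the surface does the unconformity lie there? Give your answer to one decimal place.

Let the plane be z = a·E + b·N + c.
Point B−Point A: −588a + 1187b = −61.7;  Point C−Point A: 993a + 1077b = −461.6.
Solving gives a = −0.265715822, b = −0.183606490.
Then c = 571.6 − a·329164 − b·4743395 = 958953.79.
At (329639, 4744067): z_contact = −87590.30 − 871041.49 + 958953.79 = 322.00 m.
Depth below ground = 572.7 − 322.00 = 250.7 m.

250.7 m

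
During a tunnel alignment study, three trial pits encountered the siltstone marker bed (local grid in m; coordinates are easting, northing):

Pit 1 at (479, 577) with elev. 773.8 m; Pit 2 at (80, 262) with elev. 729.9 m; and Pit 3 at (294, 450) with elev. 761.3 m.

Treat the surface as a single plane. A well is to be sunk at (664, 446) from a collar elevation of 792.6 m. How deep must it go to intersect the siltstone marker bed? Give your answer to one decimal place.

112.7 m

Two edge vectors: Pit 1→Pit 2 = (-399, -315, -43.9), Pit 1→Pit 3 = (-185, -127, -12.5).
Normal n = (Pit 1→Pit 2) × (Pit 1→Pit 3) = (-1637.8, 3134, -7602).
So ∂z/∂easting = −n_x/n_z = −0.21544 and ∂z/∂northing = −n_y/n_z = 0.41226.
Intercept c from Pit 1: 773.8 + 103.20 − 237.87 = 639.12.
At (664, 446): z_contact = −143.05 + 183.87 + 639.12 = 679.94 m.
Depth below ground = 792.6 − 679.94 = 112.7 m.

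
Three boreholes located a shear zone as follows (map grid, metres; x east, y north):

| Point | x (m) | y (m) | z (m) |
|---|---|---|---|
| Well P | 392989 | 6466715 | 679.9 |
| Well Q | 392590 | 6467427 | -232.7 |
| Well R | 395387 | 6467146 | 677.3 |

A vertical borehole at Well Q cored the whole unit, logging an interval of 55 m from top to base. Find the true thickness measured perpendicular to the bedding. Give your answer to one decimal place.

35.5 m

Let the plane be z = a·x + b·y + c.
Well Q−Well P: −399a + 712b = −912.6;  Well R−Well P: 2398a + 431b = −2.6.
Solving gives a = 0.20831, b = −1.16501.
|∇z| = √(a²+b²) = 1.18348, so dip δ = arctan(1.18348) = 49.80°.
True thickness = vertical thickness × cos δ = 55 × cos 49.80° = 35.5 m.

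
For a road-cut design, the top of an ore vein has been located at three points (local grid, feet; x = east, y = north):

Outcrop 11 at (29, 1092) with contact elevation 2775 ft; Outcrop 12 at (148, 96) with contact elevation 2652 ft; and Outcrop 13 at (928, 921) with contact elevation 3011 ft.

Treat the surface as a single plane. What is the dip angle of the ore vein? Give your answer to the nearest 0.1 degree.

Two edge vectors: Outcrop 11→Outcrop 12 = (119, -996, -123), Outcrop 11→Outcrop 13 = (899, -171, 236).
Normal n = (Outcrop 11→Outcrop 12) × (Outcrop 11→Outcrop 13) = (-256089, -138661, 875055).
So ∂z/∂x = −n_x/n_z = 0.29265 and ∂z/∂y = −n_y/n_z = 0.15846.
Gradient magnitude |∇z| = √(a² + b²) = √(0.08565 + 0.02511) = 0.33280.
True dip = arctan(0.33280) = 18.4°, dipping toward WSW (azimuth ≈ 242°).

18.4°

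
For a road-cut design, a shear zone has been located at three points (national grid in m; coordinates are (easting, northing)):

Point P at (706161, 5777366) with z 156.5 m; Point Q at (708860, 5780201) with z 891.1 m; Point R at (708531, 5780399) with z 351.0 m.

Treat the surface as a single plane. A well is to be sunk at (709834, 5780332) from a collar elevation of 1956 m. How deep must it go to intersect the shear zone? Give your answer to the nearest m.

Two edge vectors: Point P→Point Q = (2699, 2835, 734.6), Point P→Point R = (2370, 3033, 194.5).
Normal n = (Point P→Point Q) × (Point P→Point R) = (-1676634.3, 1216046.5, 1467117).
So ∂z/∂E = −n_x/n_z = 1.14280886 and ∂z/∂N = −n_y/n_z = −0.82886811.
Intercept c from Point P: 156.5 − 807007.04 + 4788674.46 = 3981823.91.
At (709834, 5780332): z_contact = 811204.6 − 4791132.9 + 3981823.91 = 1895.6 m.
Depth below ground = 1956 − 1895.6 = 60 m.

60 m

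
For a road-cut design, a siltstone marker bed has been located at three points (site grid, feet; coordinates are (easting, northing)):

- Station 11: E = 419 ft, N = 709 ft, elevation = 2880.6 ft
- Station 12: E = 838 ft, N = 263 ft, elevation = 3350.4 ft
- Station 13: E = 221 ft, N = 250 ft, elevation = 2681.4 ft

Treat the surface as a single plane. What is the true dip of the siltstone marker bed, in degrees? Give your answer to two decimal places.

47.35°

Two edge vectors: Station 11→Station 12 = (419, -446, 469.8), Station 11→Station 13 = (-198, -459, -199.2).
Normal n = (Station 11→Station 12) × (Station 11→Station 13) = (304481.4, -9555.6, -280629).
So ∂z/∂E = −n_x/n_z = 1.08500 and ∂z/∂N = −n_y/n_z = −0.03405.
Gradient magnitude |∇z| = √(a² + b²) = √(1.17722 + 0.00116) = 1.08553.
True dip = arctan(1.08553) = 47.35°, dipping toward W (azimuth ≈ 272°).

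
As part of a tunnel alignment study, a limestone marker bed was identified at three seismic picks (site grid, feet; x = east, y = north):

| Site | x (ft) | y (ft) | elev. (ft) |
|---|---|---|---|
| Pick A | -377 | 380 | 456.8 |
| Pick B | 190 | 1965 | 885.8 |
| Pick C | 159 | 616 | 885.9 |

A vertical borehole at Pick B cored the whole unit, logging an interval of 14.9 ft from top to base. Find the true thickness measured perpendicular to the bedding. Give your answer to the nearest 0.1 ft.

11.6 ft

Let the plane be z = a·x + b·y + c.
Pick B−Pick A: 567a + 1585b = 429;  Pick C−Pick A: 536a + 236b = 429.1.
Solving gives a = 0.80878, b = −0.01866.
|∇z| = √(a²+b²) = 0.80899, so dip δ = arctan(0.80899) = 38.97°.
True thickness = vertical thickness × cos δ = 14.9 × cos 38.97° = 11.6 ft.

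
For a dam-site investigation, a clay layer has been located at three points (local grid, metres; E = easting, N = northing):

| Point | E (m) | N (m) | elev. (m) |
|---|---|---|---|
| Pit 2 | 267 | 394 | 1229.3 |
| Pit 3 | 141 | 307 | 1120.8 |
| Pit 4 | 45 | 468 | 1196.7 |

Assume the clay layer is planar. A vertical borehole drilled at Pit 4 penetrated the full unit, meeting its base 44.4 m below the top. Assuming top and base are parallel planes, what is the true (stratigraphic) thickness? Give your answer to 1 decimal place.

Two edge vectors: Pit 2→Pit 3 = (-126, -87, -108.5), Pit 2→Pit 4 = (-222, 74, -32.6).
Normal n = (Pit 2→Pit 3) × (Pit 2→Pit 4) = (10865.2, 19979.4, -28638).
So ∂z/∂E = −n_x/n_z = 0.37940 and ∂z/∂N = −n_y/n_z = 0.69765.
|∇z| = √(a²+b²) = 0.79414, so dip δ = arctan(0.79414) = 38.45°.
True thickness = vertical thickness × cos δ = 44.4 × cos 38.45° = 34.8 m.

34.8 m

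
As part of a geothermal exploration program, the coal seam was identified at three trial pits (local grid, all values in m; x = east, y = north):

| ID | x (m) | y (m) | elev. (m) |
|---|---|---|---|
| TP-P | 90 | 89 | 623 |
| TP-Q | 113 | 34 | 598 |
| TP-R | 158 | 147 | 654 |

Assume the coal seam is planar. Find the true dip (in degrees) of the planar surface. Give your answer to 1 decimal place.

25.6°

Let the plane be z = a·x + b·y + c.
TP-Q−TP-P: 23a − 55b = −25;  TP-R−TP-P: 68a + 58b = 31.
Solving gives a = 0.05026, b = 0.47556.
Gradient magnitude |∇z| = √(a² + b²) = √(0.00253 + 0.22616) = 0.47821.
True dip = arctan(0.47821) = 25.6°, dipping toward S (azimuth ≈ 186°).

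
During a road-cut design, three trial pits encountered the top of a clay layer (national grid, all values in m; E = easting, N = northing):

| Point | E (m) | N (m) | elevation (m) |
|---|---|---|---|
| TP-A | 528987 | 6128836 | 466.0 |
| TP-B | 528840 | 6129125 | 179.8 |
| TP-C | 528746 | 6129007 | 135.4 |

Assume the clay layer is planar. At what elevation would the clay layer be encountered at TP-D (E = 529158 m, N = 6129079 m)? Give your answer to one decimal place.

Two edge vectors: TP-A→TP-B = (-147, 289, -286.2), TP-A→TP-C = (-241, 171, -330.6).
Normal n = (TP-A→TP-B) × (TP-A→TP-C) = (-46603.2, 20376, 44512).
So ∂z/∂E = −n_x/n_z = 1.046980590 and ∂z/∂N = −n_y/n_z = −0.457764198.
Intercept c from TP-A: 466 − 553839.12 + 2805561.70 = 2252188.58.
At (529158, 6129079): z = 554018.2 − 2805672.9 + 2252188.58 = 533.8 m.

533.8 m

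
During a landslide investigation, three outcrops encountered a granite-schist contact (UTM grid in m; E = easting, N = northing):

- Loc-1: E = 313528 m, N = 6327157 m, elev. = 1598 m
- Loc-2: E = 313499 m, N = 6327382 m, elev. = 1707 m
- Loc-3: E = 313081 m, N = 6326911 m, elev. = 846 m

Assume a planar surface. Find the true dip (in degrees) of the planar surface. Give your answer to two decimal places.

Two edge vectors: Loc-1→Loc-2 = (-29, 225, 109), Loc-1→Loc-3 = (-447, -246, -752).
Normal n = (Loc-1→Loc-2) × (Loc-1→Loc-3) = (-142386, -70531, 107709).
So ∂z/∂E = −n_x/n_z = 1.32195 and ∂z/∂N = −n_y/n_z = 0.65483.
Gradient magnitude |∇z| = √(a² + b²) = √(1.74755 + 0.42880) = 1.47525.
True dip = arctan(1.47525) = 55.87°, dipping toward WSW (azimuth ≈ 244°).

55.87°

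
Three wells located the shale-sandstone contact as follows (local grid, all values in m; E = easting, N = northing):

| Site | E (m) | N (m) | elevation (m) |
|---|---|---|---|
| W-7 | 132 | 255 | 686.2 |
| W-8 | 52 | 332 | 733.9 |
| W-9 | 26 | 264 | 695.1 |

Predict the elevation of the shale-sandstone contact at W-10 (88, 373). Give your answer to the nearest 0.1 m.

756.6 m

Two edge vectors: W-7→W-8 = (-80, 77, 47.7), W-7→W-9 = (-106, 9, 8.9).
Normal n = (W-7→W-8) × (W-7→W-9) = (256, -4344.2, 7442).
So ∂z/∂E = −n_x/n_z = −0.03440 and ∂z/∂N = −n_y/n_z = 0.58374.
Intercept c from W-7: 686.2 + 4.54 − 148.85 = 541.89.
At (88, 373): z = −3.0 + 217.7 + 541.89 = 756.6 m.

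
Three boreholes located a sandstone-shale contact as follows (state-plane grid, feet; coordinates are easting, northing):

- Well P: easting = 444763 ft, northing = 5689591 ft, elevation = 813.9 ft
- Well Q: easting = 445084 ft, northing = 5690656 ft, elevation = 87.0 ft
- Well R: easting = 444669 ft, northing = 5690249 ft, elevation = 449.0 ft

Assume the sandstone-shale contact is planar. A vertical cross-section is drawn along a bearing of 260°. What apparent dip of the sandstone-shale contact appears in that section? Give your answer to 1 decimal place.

21.2°

Two edge vectors: Well P→Well Q = (321, 1065, -726.9), Well P→Well R = (-94, 658, -364.9).
Normal n = (Well P→Well Q) × (Well P→Well R) = (89681.7, 185461.5, 311328).
So ∂z/∂easting = −n_x/n_z = −0.28806 and ∂z/∂northing = −n_y/n_z = −0.59571.
Unit vector along 260° is (sin 260°, cos 260°) = (-0.9848, -0.1736).
Slope in that direction = a·(-0.9848) + b·(-0.1736) = 0.38713.
Apparent dip = arctan|0.38713| = 21.2° (true dip is 33.5°, so apparent ≤ true as expected).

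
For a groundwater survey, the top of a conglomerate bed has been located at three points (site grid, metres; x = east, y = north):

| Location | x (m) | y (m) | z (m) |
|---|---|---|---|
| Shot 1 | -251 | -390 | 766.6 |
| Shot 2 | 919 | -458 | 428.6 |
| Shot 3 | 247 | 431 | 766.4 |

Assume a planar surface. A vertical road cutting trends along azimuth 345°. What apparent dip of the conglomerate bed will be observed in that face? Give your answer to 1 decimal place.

13.3°

Two edge vectors: Shot 1→Shot 2 = (1170, -68, -338), Shot 1→Shot 3 = (498, 821, -0.2).
Normal n = (Shot 1→Shot 2) × (Shot 1→Shot 3) = (277511.6, -168090, 994434).
So ∂z/∂x = −n_x/n_z = −0.27906 and ∂z/∂y = −n_y/n_z = 0.16903.
Unit vector along 345° is (sin 345°, cos 345°) = (-0.2588, 0.9659).
Slope in that direction = a·(-0.2588) + b·(0.9659) = 0.23550.
Apparent dip = arctan|0.23550| = 13.3° (true dip is 18.1°, so apparent ≤ true as expected).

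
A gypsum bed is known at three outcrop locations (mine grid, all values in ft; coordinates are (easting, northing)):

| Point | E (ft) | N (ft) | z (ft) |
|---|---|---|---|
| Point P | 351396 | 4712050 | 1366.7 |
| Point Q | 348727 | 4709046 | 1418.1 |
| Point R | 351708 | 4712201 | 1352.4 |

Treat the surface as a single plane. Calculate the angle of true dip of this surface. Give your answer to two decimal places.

4.45°

Two edge vectors: Point P→Point Q = (-2669, -3004, 51.4), Point P→Point R = (312, 151, -14.3).
Normal n = (Point P→Point Q) × (Point P→Point R) = (35195.8, -22129.9, 534229).
So ∂z/∂E = −n_x/n_z = −0.06588 and ∂z/∂N = −n_y/n_z = 0.04142.
Gradient magnitude |∇z| = √(a² + b²) = √(0.00434 + 0.00172) = 0.07782.
True dip = arctan(0.07782) = 4.45°, dipping toward ESE (azimuth ≈ 122°).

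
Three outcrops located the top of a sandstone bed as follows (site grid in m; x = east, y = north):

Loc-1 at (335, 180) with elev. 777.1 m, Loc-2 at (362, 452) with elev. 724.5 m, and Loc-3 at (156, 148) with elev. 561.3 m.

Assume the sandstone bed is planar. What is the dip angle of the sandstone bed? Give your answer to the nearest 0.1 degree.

52.5°

Let the plane be z = a·x + b·y + c.
Loc-2−Loc-1: 27a + 272b = −52.6;  Loc-3−Loc-1: −179a − 32b = −215.8.
Solving gives a = 1.26256, b = −0.31871.
Gradient magnitude |∇z| = √(a² + b²) = √(1.59406 + 0.10158) = 1.30217.
True dip = arctan(1.30217) = 52.5°, dipping toward WNW (azimuth ≈ 284°).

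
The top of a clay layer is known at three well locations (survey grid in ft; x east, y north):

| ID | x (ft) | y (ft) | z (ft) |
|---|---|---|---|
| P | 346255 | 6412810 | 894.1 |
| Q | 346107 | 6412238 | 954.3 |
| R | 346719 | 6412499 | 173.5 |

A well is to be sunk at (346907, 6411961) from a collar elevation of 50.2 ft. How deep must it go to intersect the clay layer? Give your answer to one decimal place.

Two edge vectors: P→Q = (-148, -572, 60.2), P→R = (464, -311, -720.6).
Normal n = (P→Q) × (P→R) = (430905.4, -78716, 311436).
So ∂z/∂x = −n_x/n_z = −1.383608189 and ∂z/∂y = −n_y/n_z = 0.252751769.
Intercept c from P: 894.1 + 479081.25 − 1620849.07 = −1140873.72.
At (346907, 6411961): z_contact = −479983.37 + 1620634.49 − 1140873.72 = -222.60 ft.
Depth below ground = 50.2 − (-222.60) = 272.8 ft.

272.8 ft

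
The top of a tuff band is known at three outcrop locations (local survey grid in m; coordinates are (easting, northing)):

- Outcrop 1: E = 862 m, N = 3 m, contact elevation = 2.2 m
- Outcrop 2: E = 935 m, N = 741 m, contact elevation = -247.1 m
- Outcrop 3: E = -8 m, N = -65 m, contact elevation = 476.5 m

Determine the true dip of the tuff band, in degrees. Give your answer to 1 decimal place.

Two edge vectors: Outcrop 1→Outcrop 2 = (73, 738, -249.3), Outcrop 1→Outcrop 3 = (-870, -68, 474.3).
Normal n = (Outcrop 1→Outcrop 2) × (Outcrop 1→Outcrop 3) = (333081, 182267.1, 637096).
So ∂z/∂E = −n_x/n_z = −0.52281 and ∂z/∂N = −n_y/n_z = −0.28609.
Gradient magnitude |∇z| = √(a² + b²) = √(0.27333 + 0.08185) = 0.59597.
True dip = arctan(0.59597) = 30.8°, dipping toward ENE (azimuth ≈ 061°).

30.8°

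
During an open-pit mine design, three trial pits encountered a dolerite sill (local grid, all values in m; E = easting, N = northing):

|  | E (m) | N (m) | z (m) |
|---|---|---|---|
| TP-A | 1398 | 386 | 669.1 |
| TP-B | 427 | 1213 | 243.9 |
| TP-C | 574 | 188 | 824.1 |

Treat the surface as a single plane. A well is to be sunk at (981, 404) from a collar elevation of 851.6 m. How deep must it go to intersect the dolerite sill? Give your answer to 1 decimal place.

Two edge vectors: TP-A→TP-B = (-971, 827, -425.2), TP-A→TP-C = (-824, -198, 155).
Normal n = (TP-A→TP-B) × (TP-A→TP-C) = (43995.4, 500869.8, 873706).
So ∂z/∂E = −n_x/n_z = −0.050355 and ∂z/∂N = −n_y/n_z = −0.573270.
Intercept c from TP-A: 669.1 + 70.40 + 221.28 = 960.78.
At (981, 404): z_contact = −49.40 − 231.60 + 960.78 = 679.78 m.
Depth below ground = 851.6 − 679.78 = 171.8 m.

171.8 m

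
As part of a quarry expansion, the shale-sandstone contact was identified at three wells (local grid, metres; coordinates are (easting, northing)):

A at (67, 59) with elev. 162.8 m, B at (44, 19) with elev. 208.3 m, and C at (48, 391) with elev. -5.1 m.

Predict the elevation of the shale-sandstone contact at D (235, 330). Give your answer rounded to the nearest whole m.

Two edge vectors: A→B = (-23, -40, 45.5), A→C = (-19, 332, -167.9).
Normal n = (A→B) × (A→C) = (-8390, -4726.2, -8396).
So ∂z/∂E = −n_x/n_z = −0.99929 and ∂z/∂N = −n_y/n_z = −0.56291.
Intercept c from A: 162.8 + 66.95 + 33.21 = 262.96.
At (235, 330): z = −234.8 − 185.8 + 262.96 = -157.6 m.

-158 m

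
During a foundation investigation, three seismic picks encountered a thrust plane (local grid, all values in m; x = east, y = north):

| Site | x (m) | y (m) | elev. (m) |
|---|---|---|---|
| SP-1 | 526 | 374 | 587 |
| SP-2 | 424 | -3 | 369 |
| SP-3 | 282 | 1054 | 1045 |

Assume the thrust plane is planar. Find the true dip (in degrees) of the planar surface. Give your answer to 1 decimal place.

32.5°

Two edge vectors: SP-1→SP-2 = (-102, -377, -218), SP-1→SP-3 = (-244, 680, 458).
Normal n = (SP-1→SP-2) × (SP-1→SP-3) = (-24426, 99908, -161348).
So ∂z/∂x = −n_x/n_z = −0.15139 and ∂z/∂y = −n_y/n_z = 0.61921.
Gradient magnitude |∇z| = √(a² + b²) = √(0.02292 + 0.38342) = 0.63745.
True dip = arctan(0.63745) = 32.5°, dipping toward SSE (azimuth ≈ 166°).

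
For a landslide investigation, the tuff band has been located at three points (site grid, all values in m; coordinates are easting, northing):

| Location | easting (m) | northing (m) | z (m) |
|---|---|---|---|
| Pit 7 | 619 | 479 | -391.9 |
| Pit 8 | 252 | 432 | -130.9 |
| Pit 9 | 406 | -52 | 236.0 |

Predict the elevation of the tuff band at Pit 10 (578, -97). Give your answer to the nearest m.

177 m

Two edge vectors: Pit 7→Pit 8 = (-367, -47, 261), Pit 7→Pit 9 = (-213, -531, 627.9).
Normal n = (Pit 7→Pit 8) × (Pit 7→Pit 9) = (109079.7, 174846.3, 184866).
So ∂z/∂easting = −n_x/n_z = −0.59005 and ∂z/∂northing = −n_y/n_z = −0.94580.
Intercept c from Pit 7: -391.9 + 365.24 + 453.04 = 426.38.
At (578, -97): z = −341.0 + 91.7 + 426.38 = 177.1 m.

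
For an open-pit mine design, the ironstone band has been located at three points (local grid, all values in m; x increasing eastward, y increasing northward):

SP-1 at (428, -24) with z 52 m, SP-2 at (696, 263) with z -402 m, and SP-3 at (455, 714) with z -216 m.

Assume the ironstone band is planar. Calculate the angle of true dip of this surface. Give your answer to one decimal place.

Two edge vectors: SP-1→SP-2 = (268, 287, -454), SP-1→SP-3 = (27, 738, -268).
Normal n = (SP-1→SP-2) × (SP-1→SP-3) = (258136, 59566, 190035).
So ∂z/∂x = −n_x/n_z = −1.35836 and ∂z/∂y = −n_y/n_z = −0.31345.
Gradient magnitude |∇z| = √(a² + b²) = √(1.84514 + 0.09825) = 1.39406.
True dip = arctan(1.39406) = 54.3°, dipping toward ENE (azimuth ≈ 077°).

54.3°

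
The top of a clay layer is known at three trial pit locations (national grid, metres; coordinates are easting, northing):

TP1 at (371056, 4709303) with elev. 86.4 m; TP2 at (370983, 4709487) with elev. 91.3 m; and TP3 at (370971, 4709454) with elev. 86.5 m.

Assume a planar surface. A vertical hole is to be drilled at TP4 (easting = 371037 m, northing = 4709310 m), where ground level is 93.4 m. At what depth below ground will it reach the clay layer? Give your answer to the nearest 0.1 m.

9.3 m

Two edge vectors: TP1→TP2 = (-73, 184, 4.9), TP1→TP3 = (-85, 151, 0.1).
Normal n = (TP1→TP2) × (TP1→TP3) = (-721.5, -409.2, 4617).
So ∂z/∂easting = −n_x/n_z = 0.156270305 and ∂z/∂northing = −n_y/n_z = 0.088628980.
Intercept c from TP1: 86.4 − 57985.03 − 417380.72 = −475279.36.
At (371037, 4709310): z_contact = 57982.07 + 417381.34 − 475279.36 = 84.05 m.
Depth below ground = 93.4 − 84.05 = 9.3 m.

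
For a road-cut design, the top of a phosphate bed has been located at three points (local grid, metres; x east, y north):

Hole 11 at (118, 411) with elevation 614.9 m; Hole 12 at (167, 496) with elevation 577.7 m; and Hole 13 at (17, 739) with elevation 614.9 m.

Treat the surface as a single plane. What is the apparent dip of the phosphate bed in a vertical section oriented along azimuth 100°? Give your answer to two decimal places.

Let the plane be z = a·x + b·y + c.
Hole 12−Hole 11: 49a + 85b = −37.2;  Hole 13−Hole 11: −101a + 328b = 0.
Solving gives a = −0.49485, b = −0.15238.
Unit vector along 100° is (sin 100°, cos 100°) = (0.9848, -0.1736).
Slope in that direction = a·(0.9848) + b·(-0.1736) = −0.46088.
Apparent dip = arctan|0.46088| = 24.74° (true dip is 27.4°, so apparent ≤ true as expected).

24.74°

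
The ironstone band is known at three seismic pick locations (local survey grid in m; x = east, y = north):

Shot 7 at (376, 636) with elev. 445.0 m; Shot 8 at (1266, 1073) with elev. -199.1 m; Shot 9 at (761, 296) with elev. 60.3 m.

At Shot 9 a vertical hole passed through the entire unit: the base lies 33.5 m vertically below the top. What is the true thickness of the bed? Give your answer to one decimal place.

25.6 m

Two edge vectors: Shot 7→Shot 8 = (890, 437, -644.1), Shot 7→Shot 9 = (385, -340, -384.7).
Normal n = (Shot 7→Shot 8) × (Shot 7→Shot 9) = (-387107.9, 94404.5, -470845).
So ∂z/∂x = −n_x/n_z = −0.82216 and ∂z/∂y = −n_y/n_z = 0.20050.
|∇z| = √(a²+b²) = 0.84625, so dip δ = arctan(0.84625) = 40.24°.
True thickness = vertical thickness × cos δ = 33.5 × cos 40.24° = 25.6 m.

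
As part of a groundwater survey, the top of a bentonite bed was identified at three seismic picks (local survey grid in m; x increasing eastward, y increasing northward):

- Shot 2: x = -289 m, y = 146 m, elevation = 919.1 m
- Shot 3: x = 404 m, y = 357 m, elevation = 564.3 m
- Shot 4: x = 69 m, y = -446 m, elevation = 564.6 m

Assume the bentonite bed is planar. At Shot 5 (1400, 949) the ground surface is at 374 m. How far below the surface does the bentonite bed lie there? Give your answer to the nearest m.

Two edge vectors: Shot 2→Shot 3 = (693, 211, -354.8), Shot 2→Shot 4 = (358, -592, -354.5).
Normal n = (Shot 2→Shot 3) × (Shot 2→Shot 4) = (-284841.1, 118650.1, -485794).
So ∂z/∂x = −n_x/n_z = −0.58634 and ∂z/∂y = −n_y/n_z = 0.24424.
Intercept c from Shot 2: 919.1 − 169.45 − 35.66 = 713.99.
At (1400, 949): z_contact = −820.9 + 231.8 + 713.99 = 124.9 m.
Depth below ground = 374 − 124.9 = 249 m.

249 m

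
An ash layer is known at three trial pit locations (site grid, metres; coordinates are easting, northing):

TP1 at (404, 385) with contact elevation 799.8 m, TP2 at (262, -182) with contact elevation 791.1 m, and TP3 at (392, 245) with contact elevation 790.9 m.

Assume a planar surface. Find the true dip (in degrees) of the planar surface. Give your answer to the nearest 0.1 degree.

17.0°

Let the plane be z = a·easting + b·northing + c.
TP2−TP1: −142a − 567b = −8.7;  TP3−TP1: −12a − 140b = −8.9.
Solving gives a = −0.29277, b = 0.08867.
Gradient magnitude |∇z| = √(a² + b²) = √(0.08572 + 0.00786) = 0.30590.
True dip = arctan(0.30590) = 17.0°, dipping toward ESE (azimuth ≈ 107°).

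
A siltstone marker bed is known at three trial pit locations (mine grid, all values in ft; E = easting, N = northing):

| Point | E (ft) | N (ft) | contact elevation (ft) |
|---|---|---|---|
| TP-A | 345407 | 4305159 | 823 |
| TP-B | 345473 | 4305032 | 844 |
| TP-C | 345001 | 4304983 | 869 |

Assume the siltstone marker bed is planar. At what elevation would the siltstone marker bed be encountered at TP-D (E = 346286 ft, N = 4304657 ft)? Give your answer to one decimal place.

Two edge vectors: TP-A→TP-B = (66, -127, 21), TP-A→TP-C = (-406, -176, 46).
Normal n = (TP-A→TP-B) × (TP-A→TP-C) = (-2146, -11562, -63178).
So ∂z/∂E = −n_x/n_z = −0.033967520 and ∂z/∂N = −n_y/n_z = −0.183006743.
Intercept c from TP-A: 823 + 11732.62 + 787873.13 = 800428.75.
At (346286, 4304657): z = −11762.5 − 787781.3 + 800428.75 = 885.0 ft.

885.0 ft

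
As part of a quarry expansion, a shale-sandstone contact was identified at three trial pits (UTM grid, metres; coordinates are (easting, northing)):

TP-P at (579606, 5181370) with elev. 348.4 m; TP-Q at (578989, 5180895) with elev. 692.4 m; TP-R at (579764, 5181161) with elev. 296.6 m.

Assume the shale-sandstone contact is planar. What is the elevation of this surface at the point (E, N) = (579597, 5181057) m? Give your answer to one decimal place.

387.0 m

Let the plane be z = a·E + b·N + c.
TP-Q−TP-P: −617a − 475b = 344;  TP-R−TP-P: 158a − 209b = −51.8.
Solving gives a = −0.473037161, b = −0.109760151.
Then c = 348.4 − a·579606 − b·5181370 = 843231.53.
At (579597, 5181057): z = −274170.9 − 568673.6 + 843231.53 = 387.0 m.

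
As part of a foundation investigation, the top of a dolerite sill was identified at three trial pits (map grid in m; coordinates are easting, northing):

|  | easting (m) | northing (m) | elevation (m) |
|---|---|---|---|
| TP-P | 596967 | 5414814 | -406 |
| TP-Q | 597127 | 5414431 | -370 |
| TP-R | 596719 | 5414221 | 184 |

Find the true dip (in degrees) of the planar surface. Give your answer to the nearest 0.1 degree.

Two edge vectors: TP-P→TP-Q = (160, -383, 36), TP-P→TP-R = (-248, -593, 590).
Normal n = (TP-P→TP-Q) × (TP-P→TP-R) = (-204622, -103328, -189864).
So ∂z/∂easting = −n_x/n_z = −1.07773 and ∂z/∂northing = −n_y/n_z = −0.54422.
Gradient magnitude |∇z| = √(a² + b²) = √(1.16150 + 0.29618) = 1.20734.
True dip = arctan(1.20734) = 50.4°, dipping toward ENE (azimuth ≈ 063°).

50.4°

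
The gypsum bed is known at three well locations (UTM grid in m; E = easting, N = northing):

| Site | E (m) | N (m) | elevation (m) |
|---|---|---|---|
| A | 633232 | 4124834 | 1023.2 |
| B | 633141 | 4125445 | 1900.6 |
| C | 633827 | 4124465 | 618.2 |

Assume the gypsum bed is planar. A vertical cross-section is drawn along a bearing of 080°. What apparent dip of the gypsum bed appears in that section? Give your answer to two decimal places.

25.78°

Two edge vectors: A→B = (-91, 611, 877.4), A→C = (595, -369, -405).
Normal n = (A→B) × (A→C) = (76305.6, 485198, -329966).
So ∂z/∂E = −n_x/n_z = 0.23125 and ∂z/∂N = −n_y/n_z = 1.47045.
Unit vector along 080° is (sin 80°, cos 80°) = (0.9848, 0.1736).
Slope in that direction = a·(0.9848) + b·(0.1736) = 0.48308.
Apparent dip = arctan|0.48308| = 25.78° (true dip is 56.1°, so apparent ≤ true as expected).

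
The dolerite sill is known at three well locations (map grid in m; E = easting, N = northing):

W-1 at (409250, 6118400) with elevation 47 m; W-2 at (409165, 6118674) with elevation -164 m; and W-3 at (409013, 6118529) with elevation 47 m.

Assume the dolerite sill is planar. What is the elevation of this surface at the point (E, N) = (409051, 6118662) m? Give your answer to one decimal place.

-95.4 m

Let the plane be z = a·E + b·N + c.
W-2−W-1: −85a + 274b = −211;  W-3−W-1: −237a + 129b = 0.
Solving gives a = −0.504307709, b = −0.926518815.
Then c = 47 − a·409250 − b·6118400 = 5875247.65.
At (409051, 6118662): z = −206287.6 − 5669055.5 + 5875247.65 = -95.4 m.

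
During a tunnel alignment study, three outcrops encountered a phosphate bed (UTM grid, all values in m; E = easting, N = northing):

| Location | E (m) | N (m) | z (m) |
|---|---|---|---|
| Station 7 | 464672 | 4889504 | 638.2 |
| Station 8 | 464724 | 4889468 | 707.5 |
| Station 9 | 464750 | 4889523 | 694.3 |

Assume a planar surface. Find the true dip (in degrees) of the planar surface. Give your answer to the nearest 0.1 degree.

Let the plane be z = a·E + b·N + c.
Station 8−Station 7: 52a − 36b = 69.3;  Station 9−Station 7: 78a + 19b = 56.1.
Solving gives a = 0.87890, b = −0.65548.
Gradient magnitude |∇z| = √(a² + b²) = √(0.77246 + 0.42965) = 1.09641.
True dip = arctan(1.09641) = 47.6°, dipping toward NW (azimuth ≈ 307°).

47.6°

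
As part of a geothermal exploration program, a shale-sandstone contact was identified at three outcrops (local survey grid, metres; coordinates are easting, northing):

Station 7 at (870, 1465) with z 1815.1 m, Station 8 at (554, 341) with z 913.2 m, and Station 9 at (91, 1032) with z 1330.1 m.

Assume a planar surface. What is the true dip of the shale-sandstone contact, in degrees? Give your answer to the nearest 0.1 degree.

37.7°

Let the plane be z = a·easting + b·northing + c.
Station 8−Station 7: −316a − 1124b = −901.9;  Station 9−Station 7: −779a − 433b = −485.
Solving gives a = 0.20929, b = 0.74356.
Gradient magnitude |∇z| = √(a² + b²) = √(0.04380 + 0.55289) = 0.77246.
True dip = arctan(0.77246) = 37.7°, dipping toward SSW (azimuth ≈ 196°).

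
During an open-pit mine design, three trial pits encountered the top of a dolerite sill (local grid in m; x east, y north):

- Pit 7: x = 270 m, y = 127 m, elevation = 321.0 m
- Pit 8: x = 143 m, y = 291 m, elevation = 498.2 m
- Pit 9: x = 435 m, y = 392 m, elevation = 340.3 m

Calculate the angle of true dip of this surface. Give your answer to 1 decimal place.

Two edge vectors: Pit 7→Pit 8 = (-127, 164, 177.2), Pit 7→Pit 9 = (165, 265, 19.3).
Normal n = (Pit 7→Pit 8) × (Pit 7→Pit 9) = (-43792.8, 31689.1, -60715).
So ∂z/∂x = −n_x/n_z = −0.72128 and ∂z/∂y = −n_y/n_z = 0.52193.
Gradient magnitude |∇z| = √(a² + b²) = √(0.52025 + 0.27241) = 0.89032.
True dip = arctan(0.89032) = 41.7°, dipping toward SE (azimuth ≈ 126°).

41.7°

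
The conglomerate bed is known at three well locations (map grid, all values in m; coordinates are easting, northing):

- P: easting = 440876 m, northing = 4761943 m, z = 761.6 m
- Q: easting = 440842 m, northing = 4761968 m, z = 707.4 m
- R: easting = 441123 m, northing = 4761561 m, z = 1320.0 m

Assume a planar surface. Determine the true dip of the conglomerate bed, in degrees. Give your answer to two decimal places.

Two edge vectors: P→Q = (-34, 25, -54.2), P→R = (247, -382, 558.4).
Normal n = (P→Q) × (P→R) = (-6744.4, 5598.2, 6813).
So ∂z/∂easting = −n_x/n_z = 0.98993 and ∂z/∂northing = −n_y/n_z = −0.82169.
Gradient magnitude |∇z| = √(a² + b²) = √(0.97996 + 0.67518) = 1.28652.
True dip = arctan(1.28652) = 52.14°, dipping toward NW (azimuth ≈ 310°).

52.14°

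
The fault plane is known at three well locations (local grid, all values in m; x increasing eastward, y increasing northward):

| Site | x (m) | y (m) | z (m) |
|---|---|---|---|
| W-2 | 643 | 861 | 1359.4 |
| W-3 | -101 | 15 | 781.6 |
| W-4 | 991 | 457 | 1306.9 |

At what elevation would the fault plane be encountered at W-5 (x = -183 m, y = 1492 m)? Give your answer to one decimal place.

Let the plane be z = a·x + b·y + c.
W-3−W-2: −744a − 846b = −577.8;  W-4−W-2: 348a − 404b = −52.5.
Solving gives a = 0.317683, b = 0.403598.
Then c = 1359.4 − a·643 − b·861 = 807.63.
At (-183, 1492): z = −58.1 + 602.2 + 807.63 = 1351.7 m.

1351.7 m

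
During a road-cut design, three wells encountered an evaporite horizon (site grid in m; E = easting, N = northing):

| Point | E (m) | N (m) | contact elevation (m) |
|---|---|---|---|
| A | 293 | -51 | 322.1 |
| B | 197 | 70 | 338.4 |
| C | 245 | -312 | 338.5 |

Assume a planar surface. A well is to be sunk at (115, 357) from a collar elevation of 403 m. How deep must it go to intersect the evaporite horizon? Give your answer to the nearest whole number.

55 m

Let the plane be z = a·E + b·N + c.
B−A: −96a + 121b = 16.3;  C−A: −48a − 261b = 16.4.
Solving gives a = −0.20214, b = −0.02566.
Then c = 322.1 − a·293 − b·-51 = 380.02.
At (115, 357): z_contact = −23.2 − 9.2 + 380.02 = 347.6 m.
Depth below ground = 403 − 347.6 = 55 m.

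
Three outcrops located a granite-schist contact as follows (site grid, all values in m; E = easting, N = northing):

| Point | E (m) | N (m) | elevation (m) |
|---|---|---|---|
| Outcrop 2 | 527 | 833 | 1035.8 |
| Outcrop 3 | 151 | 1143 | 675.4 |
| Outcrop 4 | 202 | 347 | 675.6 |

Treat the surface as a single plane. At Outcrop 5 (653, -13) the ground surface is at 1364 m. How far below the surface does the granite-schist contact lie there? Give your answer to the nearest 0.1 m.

255.3 m

Let the plane be z = a·E + b·N + c.
Outcrop 3−Outcrop 2: −376a + 310b = −360.4;  Outcrop 4−Outcrop 2: −325a − 486b = −360.2.
Solving gives a = 1.011748, b = 0.064572.
Then c = 1035.8 − a·527 − b·833 = 448.82.
At (653, -13): z_contact = 660.67 − 0.84 + 448.82 = 1108.65 m.
Depth below ground = 1364 − 1108.65 = 255.3 m.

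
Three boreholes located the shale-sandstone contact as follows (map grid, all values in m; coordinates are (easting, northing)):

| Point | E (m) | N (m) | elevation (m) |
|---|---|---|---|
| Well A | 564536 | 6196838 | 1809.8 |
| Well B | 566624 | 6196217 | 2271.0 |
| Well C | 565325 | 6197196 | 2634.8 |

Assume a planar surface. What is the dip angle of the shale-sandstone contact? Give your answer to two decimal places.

50.82°

Two edge vectors: Well A→Well B = (2088, -621, 461.2), Well A→Well C = (789, 358, 825).
Normal n = (Well A→Well B) × (Well A→Well C) = (-677434.6, -1358713.2, 1237473).
So ∂z/∂E = −n_x/n_z = 0.54743 and ∂z/∂N = −n_y/n_z = 1.09797.
Gradient magnitude |∇z| = √(a² + b²) = √(0.29968 + 1.20555) = 1.22688.
True dip = arctan(1.22688) = 50.82°, dipping toward SSW (azimuth ≈ 207°).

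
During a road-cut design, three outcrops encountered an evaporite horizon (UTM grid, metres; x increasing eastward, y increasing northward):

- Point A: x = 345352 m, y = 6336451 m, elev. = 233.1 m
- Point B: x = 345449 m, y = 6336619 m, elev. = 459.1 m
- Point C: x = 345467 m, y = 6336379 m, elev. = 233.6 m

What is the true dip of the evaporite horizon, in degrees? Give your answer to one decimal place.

Let the plane be z = a·x + b·y + c.
Point B−Point A: 97a + 168b = 226;  Point C−Point A: 115a − 72b = 0.5.
Solving gives a = 0.62181, b = 0.98622.
Gradient magnitude |∇z| = √(a² + b²) = √(0.38664 + 0.97263) = 1.16588.
True dip = arctan(1.16588) = 49.4°, dipping toward SSW (azimuth ≈ 212°).

49.4°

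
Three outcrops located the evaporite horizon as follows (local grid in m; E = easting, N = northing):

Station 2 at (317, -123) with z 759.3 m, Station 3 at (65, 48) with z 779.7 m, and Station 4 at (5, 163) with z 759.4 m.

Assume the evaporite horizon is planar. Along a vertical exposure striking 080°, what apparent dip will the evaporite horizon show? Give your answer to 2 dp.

Let the plane be z = a·E + b·N + c.
Station 3−Station 2: −252a + 171b = 20.4;  Station 4−Station 2: −312a + 286b = 0.1.
Solving gives a = −0.31075, b = −0.33865.
Unit vector along 080° is (sin 80°, cos 80°) = (0.9848, 0.1736).
Slope in that direction = a·(0.9848) + b·(0.1736) = −0.36484.
Apparent dip = arctan|0.36484| = 20.04° (true dip is 24.7°, so apparent ≤ true as expected).

20.04°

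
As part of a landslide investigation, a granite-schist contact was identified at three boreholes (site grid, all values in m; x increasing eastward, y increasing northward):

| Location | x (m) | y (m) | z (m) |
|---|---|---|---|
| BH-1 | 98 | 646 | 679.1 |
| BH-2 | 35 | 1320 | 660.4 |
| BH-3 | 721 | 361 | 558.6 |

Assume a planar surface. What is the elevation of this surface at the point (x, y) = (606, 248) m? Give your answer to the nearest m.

589 m

Let the plane be z = a·x + b·y + c.
BH-2−BH-1: −63a + 674b = −18.7;  BH-3−BH-1: 623a − 285b = −120.5.
Solving gives a = −0.21532, b = −0.04787.
Then c = 679.1 − a·98 − b·646 = 731.13.
At (606, 248): z = −130.5 − 11.9 + 731.13 = 588.8 m.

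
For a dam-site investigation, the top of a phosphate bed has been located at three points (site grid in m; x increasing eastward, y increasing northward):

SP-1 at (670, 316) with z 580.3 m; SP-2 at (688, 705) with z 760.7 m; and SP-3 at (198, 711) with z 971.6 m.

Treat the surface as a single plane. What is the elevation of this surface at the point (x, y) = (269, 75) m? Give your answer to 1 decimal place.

Two edge vectors: SP-1→SP-2 = (18, 389, 180.4), SP-1→SP-3 = (-472, 395, 391.3).
Normal n = (SP-1→SP-2) × (SP-1→SP-3) = (80957.7, -92192.2, 190718).
So ∂z/∂x = −n_x/n_z = −0.42449 and ∂z/∂y = −n_y/n_z = 0.48340.
Intercept c from SP-1: 580.3 + 284.41 − 152.75 = 711.95.
At (269, 75): z = −114.2 + 36.3 + 711.95 = 634.0 m.

634.0 m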